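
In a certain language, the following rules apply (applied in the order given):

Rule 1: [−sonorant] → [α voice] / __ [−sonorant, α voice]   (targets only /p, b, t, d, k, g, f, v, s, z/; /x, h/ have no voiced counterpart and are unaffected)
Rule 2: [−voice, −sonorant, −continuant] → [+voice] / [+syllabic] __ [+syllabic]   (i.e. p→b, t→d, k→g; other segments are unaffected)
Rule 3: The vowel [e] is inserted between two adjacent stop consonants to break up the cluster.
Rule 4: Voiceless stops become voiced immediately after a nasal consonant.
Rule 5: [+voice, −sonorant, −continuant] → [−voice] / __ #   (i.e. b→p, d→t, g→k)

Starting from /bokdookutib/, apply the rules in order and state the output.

bogedoogudip

Rule 1 (regressive voicing assimilation): /k/ precedes the voiced obstruent /d/, so it voices to [g] by assimilation. /bokdookutib/ → bogdookutib.
Rule 2 (intervocalic voicing): /k/ is a voiceless stop between vowels /o/ and /u/, so it voices to [g]. /t/ is a voiceless stop between vowels /u/ and /i/, so it voices to [d]. /bogdookutib/ → bogdoogudib.
Rule 3 (stop-cluster e-epenthesis): /g/ and /d/ form a stop–stop cluster, so [e] is inserted between them. /bogdoogudib/ → bogedoogudib.
Rule 4 (post-nasal voicing): no segment meets the environment; /bogedoogudib/ is unchanged.
Rule 5 (final devoicing): /b/ is a voiced stop in word-final position, so it devoices to [p]. /bogedoogudib/ → bogedoogudip.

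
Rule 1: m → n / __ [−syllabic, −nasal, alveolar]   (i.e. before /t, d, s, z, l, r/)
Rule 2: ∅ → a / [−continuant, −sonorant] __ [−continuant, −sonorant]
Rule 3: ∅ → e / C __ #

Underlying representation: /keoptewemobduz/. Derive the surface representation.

keopatewemobaduze

Rule 1 (nasal place assimilation): no segment meets the environment; /keoptewemobduz/ is unchanged.
Rule 2 (stop-cluster a-epenthesis): /p/ and /t/ form a stop–stop cluster, so [a] is inserted between them. /b/ and /d/ form a stop–stop cluster, so [a] is inserted between them. /keoptewemobduz/ → keopatewemobaduz.
Rule 3 (final e-epenthesis): the form ends in the consonant /z/, so [e] is inserted word-finally. /keopatewemobaduz/ → keopatewemobaduze.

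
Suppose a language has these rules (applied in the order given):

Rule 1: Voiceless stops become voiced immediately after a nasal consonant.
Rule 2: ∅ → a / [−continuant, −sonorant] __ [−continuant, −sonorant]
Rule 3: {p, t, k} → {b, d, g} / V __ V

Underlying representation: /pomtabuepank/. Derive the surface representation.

pomdabuebang

Rule 1 (post-nasal voicing): /t/ is a voiceless stop immediately after the nasal /m/, so it voices to [d]. /k/ is a voiceless stop immediately after the nasal /n/, so it voices to [g]. /pomtabuepank/ → pomdabuepang.
Rule 2 (stop-cluster a-epenthesis): no segment meets the environment; /pomdabuepang/ is unchanged.
Rule 3 (intervocalic voicing): /p/ is a voiceless stop between vowels /e/ and /a/, so it voices to [b]. /pomdabuepang/ → pomdabuebang.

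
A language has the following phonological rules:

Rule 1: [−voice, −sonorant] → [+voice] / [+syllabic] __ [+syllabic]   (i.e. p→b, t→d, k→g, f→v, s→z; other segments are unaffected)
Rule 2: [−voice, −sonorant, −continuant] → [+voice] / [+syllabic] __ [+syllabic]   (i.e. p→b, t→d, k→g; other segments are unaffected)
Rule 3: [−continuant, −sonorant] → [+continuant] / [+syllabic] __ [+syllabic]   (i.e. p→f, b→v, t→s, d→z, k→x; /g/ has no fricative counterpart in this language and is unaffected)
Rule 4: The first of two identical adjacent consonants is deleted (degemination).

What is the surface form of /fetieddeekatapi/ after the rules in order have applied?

feziedeegazavi

Rule 1 (intervocalic voicing): /t/ is a voiceless obstruent between vowels /e/ and /i/, so it voices to [d]. /k/ is a voiceless obstruent between vowels /e/ and /a/, so it voices to [g]. /t/ is a voiceless obstruent between vowels /a/ and /a/, so it voices to [d]. /p/ is a voiceless obstruent between vowels /a/ and /i/, so it voices to [b]. /fetieddeekatapi/ → fedieddeegadabi.
Rule 2 (intervocalic voicing): no segment meets the environment; /fedieddeegadabi/ is unchanged.
Rule 3 (intervocalic spirantization): /d/ is a stop between vowels /e/ and /i/, so it spirantizes to the fricative [z]. /d/ is a stop between vowels /a/ and /a/, so it spirantizes to the fricative [z]. /b/ is a stop between vowels /a/ and /i/, so it spirantizes to the fricative [v]. /fedieddeegadabi/ → fezieddeegazavi.
Rule 4 (degemination): /dd/ is a geminate; the first /d/ deletes. /fezieddeegazavi/ → feziedeegazavi.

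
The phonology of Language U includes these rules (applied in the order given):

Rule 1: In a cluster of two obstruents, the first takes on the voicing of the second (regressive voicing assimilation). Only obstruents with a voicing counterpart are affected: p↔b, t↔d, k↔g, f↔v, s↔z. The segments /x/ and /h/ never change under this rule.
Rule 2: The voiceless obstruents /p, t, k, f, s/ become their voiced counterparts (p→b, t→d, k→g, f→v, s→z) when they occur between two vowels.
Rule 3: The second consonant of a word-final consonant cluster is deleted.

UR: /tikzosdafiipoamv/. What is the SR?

Rule 1 (regressive voicing assimilation): /k/ precedes the voiced obstruent /z/, so it voices to [g] by assimilation. /s/ precedes the voiced obstruent /d/, so it voices to [z] by assimilation. /tikzosdafiipoamv/ → tigzozdafiipoamv.
Rule 2 (intervocalic voicing): /f/ is a voiceless obstruent between vowels /a/ and /i/, so it voices to [v]. /p/ is a voiceless obstruent between vowels /i/ and /o/, so it voices to [b]. /tigzozdafiipoamv/ → tigzozdaviiboamv.
Rule 3 (final cluster simplification): /v/ is the second consonant of a word-final cluster /mv/, so it deletes. /tigzozdaviiboamv/ → tigzozdaviiboam.

tigzozdaviiboam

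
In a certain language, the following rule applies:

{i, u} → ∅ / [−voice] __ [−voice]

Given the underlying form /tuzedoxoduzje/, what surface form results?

tuzedoxoduzje

No segment of /tuzedoxoduzje/ meets the structural description of the rule, so the form surfaces unchanged.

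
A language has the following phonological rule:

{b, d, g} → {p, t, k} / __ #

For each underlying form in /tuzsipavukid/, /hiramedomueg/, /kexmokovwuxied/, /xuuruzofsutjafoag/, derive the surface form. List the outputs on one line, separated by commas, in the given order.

/tuzsipavukid/: /d/ is a voiced stop in word-final position, so it devoices to [t]. → [tuzsipavukit].
/hiramedomueg/: /g/ is a voiced stop in word-final position, so it devoices to [k]. → [hiramedomuek].
/kexmokovwuxied/: /d/ is a voiced stop in word-final position, so it devoices to [t]. → [kexmokovwuxiet].
/xuuruzofsutjafoag/: /g/ is a voiced stop in word-final position, so it devoices to [k]. → [xuuruzofsutjafoak].

tuzsipavukit, hiramedomuek, kexmokovwuxiet, xuuruzofsutjafoak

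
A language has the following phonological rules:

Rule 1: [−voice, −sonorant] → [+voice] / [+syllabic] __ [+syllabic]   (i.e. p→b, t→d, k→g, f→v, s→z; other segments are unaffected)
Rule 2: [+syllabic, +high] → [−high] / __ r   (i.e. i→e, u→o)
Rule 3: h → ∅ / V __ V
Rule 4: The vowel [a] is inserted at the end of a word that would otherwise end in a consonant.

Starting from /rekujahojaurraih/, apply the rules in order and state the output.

regujaojaorraiha

Rule 1 (intervocalic voicing): /k/ is a voiceless obstruent between vowels /e/ and /u/, so it voices to [g]. /rekujahojaurraih/ → regujahojaurraih.
Rule 2 (pre-rhotic lowering): /u/ is a high vowel immediately before /r/, so it lowers to [o]. /regujahojaurraih/ → regujahojaorraih.
Rule 3 (intervocalic h-deletion): /h/ occurs between vowels /a/ and /o/, so it deletes. /regujahojaorraih/ → regujaojaorraih.
Rule 4 (final a-epenthesis): the form ends in the consonant /h/, so [a] is inserted word-finally. /regujaojaorraih/ → regujaojaorraiha.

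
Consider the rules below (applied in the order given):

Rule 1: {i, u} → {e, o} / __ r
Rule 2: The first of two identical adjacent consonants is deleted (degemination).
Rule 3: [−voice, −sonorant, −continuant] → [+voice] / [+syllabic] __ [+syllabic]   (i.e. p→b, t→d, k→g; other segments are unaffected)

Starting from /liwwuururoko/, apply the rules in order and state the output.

liwuororogo

Rule 1 (pre-rhotic lowering): /u/ is a high vowel immediately before /r/, so it lowers to [o]. /u/ is a high vowel immediately before /r/, so it lowers to [o]. /liwwuururoko/ → liwwuororoko.
Rule 2 (degemination): /ww/ is a geminate; the first /w/ deletes. /liwwuororoko/ → liwuororoko.
Rule 3 (intervocalic voicing): /k/ is a voiceless stop between vowels /o/ and /o/, so it voices to [g]. /liwuororoko/ → liwuororogo.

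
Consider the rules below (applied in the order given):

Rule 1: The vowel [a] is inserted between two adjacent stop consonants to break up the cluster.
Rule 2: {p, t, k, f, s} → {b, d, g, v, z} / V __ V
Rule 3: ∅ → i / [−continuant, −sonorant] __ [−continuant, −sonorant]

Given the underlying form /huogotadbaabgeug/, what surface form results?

Rule 1 (stop-cluster a-epenthesis): /d/ and /b/ form a stop–stop cluster, so [a] is inserted between them. /b/ and /g/ form a stop–stop cluster, so [a] is inserted between them. /huogotadbaabgeug/ → huogotadabaabageug.
Rule 2 (intervocalic voicing): /t/ is a voiceless obstruent between vowels /o/ and /a/, so it voices to [d]. /huogotadabaabageug/ → huogodadabaabageug.
Rule 3 (stop-cluster i-epenthesis): no segment meets the environment; /huogodadabaabageug/ is unchanged.

huogodadabaabageug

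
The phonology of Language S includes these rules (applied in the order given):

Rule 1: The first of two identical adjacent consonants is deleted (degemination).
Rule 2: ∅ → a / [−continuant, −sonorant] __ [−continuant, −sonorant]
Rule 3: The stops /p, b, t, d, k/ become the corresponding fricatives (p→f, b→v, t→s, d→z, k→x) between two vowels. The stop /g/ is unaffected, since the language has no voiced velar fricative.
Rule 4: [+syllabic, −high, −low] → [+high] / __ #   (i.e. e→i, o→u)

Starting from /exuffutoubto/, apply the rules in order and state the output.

exufusouvasu

Rule 1 (degemination): /ff/ is a geminate; the first /f/ deletes. /exuffutoubto/ → exufutoubto.
Rule 2 (stop-cluster a-epenthesis): /b/ and /t/ form a stop–stop cluster, so [a] is inserted between them. /exufutoubto/ → exufutoubato.
Rule 3 (intervocalic spirantization): /t/ is a stop between vowels /u/ and /o/, so it spirantizes to the fricative [s]. /b/ is a stop between vowels /u/ and /a/, so it spirantizes to the fricative [v]. /t/ is a stop between vowels /a/ and /o/, so it spirantizes to the fricative [s]. /exufutoubato/ → exufusouvaso.
Rule 4 (final vowel raising): /o/ is a mid vowel in word-final position, so it raises to [u]. /exufusouvaso/ → exufusouvasu.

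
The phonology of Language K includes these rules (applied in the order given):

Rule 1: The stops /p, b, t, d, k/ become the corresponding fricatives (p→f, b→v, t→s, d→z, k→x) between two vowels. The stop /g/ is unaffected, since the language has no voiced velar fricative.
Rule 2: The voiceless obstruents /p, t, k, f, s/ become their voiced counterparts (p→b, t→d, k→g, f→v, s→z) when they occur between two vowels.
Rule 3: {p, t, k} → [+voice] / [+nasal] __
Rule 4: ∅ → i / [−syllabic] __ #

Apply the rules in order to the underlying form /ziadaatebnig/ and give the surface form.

ziazaazebnigi

Rule 1 (intervocalic spirantization): /d/ is a stop between vowels /a/ and /a/, so it spirantizes to the fricative [z]. /t/ is a stop between vowels /a/ and /e/, so it spirantizes to the fricative [s]. /ziadaatebnig/ → ziazaasebnig.
Rule 2 (intervocalic voicing): /s/ is a voiceless obstruent between vowels /a/ and /e/, so it voices to [z]. /ziazaasebnig/ → ziazaazebnig.
Rule 3 (post-nasal voicing): no segment meets the environment; /ziazaazebnig/ is unchanged.
Rule 4 (final i-epenthesis): the form ends in the consonant /g/, so [i] is inserted word-finally. /ziazaazebnig/ → ziazaazebnigi.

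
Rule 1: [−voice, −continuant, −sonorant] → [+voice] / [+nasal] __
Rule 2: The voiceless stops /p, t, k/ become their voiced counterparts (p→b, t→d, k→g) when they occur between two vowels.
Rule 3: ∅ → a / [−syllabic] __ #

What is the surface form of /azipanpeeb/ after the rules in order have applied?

azibanbeeba

Rule 1 (post-nasal voicing): /p/ is a voiceless stop immediately after the nasal /n/, so it voices to [b]. /azipanpeeb/ → azipanbeeb.
Rule 2 (intervocalic voicing): /p/ is a voiceless stop between vowels /i/ and /a/, so it voices to [b]. /azipanbeeb/ → azibanbeeb.
Rule 3 (final a-epenthesis): the form ends in the consonant /b/, so [a] is inserted word-finally. /azibanbeeb/ → azibanbeeba.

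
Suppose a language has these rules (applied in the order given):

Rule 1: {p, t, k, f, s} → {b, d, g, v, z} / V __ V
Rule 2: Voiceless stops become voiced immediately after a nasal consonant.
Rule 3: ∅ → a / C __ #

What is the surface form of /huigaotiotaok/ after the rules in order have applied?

huigaodiodaoka

Rule 1 (intervocalic voicing): /t/ is a voiceless obstruent between vowels /o/ and /i/, so it voices to [d]. /t/ is a voiceless obstruent between vowels /o/ and /a/, so it voices to [d]. /huigaotiotaok/ → huigaodiodaok.
Rule 2 (post-nasal voicing): no segment meets the environment; /huigaodiodaok/ is unchanged.
Rule 3 (final a-epenthesis): the form ends in the consonant /k/, so [a] is inserted word-finally. /huigaodiodaok/ → huigaodiodaoka.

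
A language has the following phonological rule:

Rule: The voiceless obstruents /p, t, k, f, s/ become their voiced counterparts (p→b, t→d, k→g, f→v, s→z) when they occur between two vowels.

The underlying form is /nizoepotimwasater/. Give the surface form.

/p/ is a voiceless obstruent between vowels /e/ and /o/, so it voices to [b].
/t/ is a voiceless obstruent between vowels /o/ and /i/, so it voices to [d].
/s/ is a voiceless obstruent between vowels /a/ and /a/, so it voices to [z].
/t/ is a voiceless obstruent between vowels /a/ and /e/, so it voices to [d].
Surface form: [nizoebodimwazader].

nizoebodimwazader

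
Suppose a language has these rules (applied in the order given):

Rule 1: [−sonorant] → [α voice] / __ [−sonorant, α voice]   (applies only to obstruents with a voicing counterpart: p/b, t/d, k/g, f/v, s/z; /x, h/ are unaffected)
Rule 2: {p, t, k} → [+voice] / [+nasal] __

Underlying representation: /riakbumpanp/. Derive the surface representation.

Rule 1 (regressive voicing assimilation): /k/ precedes the voiced obstruent /b/, so it voices to [g] by assimilation. /riakbumpanp/ → riagbumpanp.
Rule 2 (post-nasal voicing): /p/ is a voiceless stop immediately after the nasal /m/, so it voices to [b]. /p/ is a voiceless stop immediately after the nasal /n/, so it voices to [b]. /riagbumpanp/ → riagbumbanb.

riagbumbanb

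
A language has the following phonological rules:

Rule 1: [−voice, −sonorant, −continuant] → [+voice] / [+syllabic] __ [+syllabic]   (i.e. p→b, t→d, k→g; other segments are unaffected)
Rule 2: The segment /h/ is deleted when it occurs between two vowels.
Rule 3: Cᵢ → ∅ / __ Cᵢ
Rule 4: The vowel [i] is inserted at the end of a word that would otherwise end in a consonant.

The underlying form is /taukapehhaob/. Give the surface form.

Rule 1 (intervocalic voicing): /k/ is a voiceless stop between vowels /u/ and /a/, so it voices to [g]. /p/ is a voiceless stop between vowels /a/ and /e/, so it voices to [b]. /taukapehhaob/ → taugabehhaob.
Rule 2 (intervocalic h-deletion): no segment meets the environment; /taugabehhaob/ is unchanged.
Rule 3 (degemination): /hh/ is a geminate; the first /h/ deletes. /taugabehhaob/ → taugabehaob.
Rule 4 (final i-epenthesis): the form ends in the consonant /b/, so [i] is inserted word-finally. /taugabehaob/ → taugabehaobi.

taugabehaobi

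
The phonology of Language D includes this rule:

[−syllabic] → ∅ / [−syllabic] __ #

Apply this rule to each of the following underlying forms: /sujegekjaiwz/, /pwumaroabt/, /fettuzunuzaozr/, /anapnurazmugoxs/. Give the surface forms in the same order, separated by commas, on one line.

/sujegekjaiwz/: /z/ is the second consonant of a word-final cluster /wz/, so it deletes. → [sujegekjaiw].
/pwumaroabt/: /t/ is the second consonant of a word-final cluster /bt/, so it deletes. → [pwumaroab].
/fettuzunuzaozr/: /r/ is the second consonant of a word-final cluster /zr/, so it deletes. → [fettuzunuzaoz].
/anapnurazmugoxs/: /s/ is the second consonant of a word-final cluster /xs/, so it deletes. → [anapnurazmugox].

sujegekjaiw, pwumaroab, fettuzunuzaoz, anapnurazmugox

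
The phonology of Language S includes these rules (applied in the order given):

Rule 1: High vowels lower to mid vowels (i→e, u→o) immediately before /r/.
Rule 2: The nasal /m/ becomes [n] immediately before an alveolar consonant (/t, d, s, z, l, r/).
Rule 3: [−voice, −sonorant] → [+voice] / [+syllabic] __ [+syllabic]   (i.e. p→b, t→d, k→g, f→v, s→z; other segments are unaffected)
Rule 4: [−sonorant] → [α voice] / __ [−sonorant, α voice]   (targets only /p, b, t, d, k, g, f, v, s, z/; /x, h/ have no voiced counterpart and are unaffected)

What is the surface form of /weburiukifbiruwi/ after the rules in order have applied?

Rule 1 (pre-rhotic lowering): /u/ is a high vowel immediately before /r/, so it lowers to [o]. /i/ is a high vowel immediately before /r/, so it lowers to [e]. /weburiukifbiruwi/ → weboriukifberuwi.
Rule 2 (nasal place assimilation): no segment meets the environment; /weboriukifberuwi/ is unchanged.
Rule 3 (intervocalic voicing): /k/ is a voiceless obstruent between vowels /u/ and /i/, so it voices to [g]. /weboriukifberuwi/ → weboriugifberuwi.
Rule 4 (regressive voicing assimilation): /f/ precedes the voiced obstruent /b/, so it voices to [v] by assimilation. /weboriugifberuwi/ → weboriugivberuwi.

weboriugivberuwi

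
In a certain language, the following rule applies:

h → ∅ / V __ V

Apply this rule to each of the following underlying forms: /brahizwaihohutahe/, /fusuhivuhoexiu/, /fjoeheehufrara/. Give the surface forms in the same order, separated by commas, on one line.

/brahizwaihohutahe/: /h/ occurs between vowels /a/ and /i/, so it deletes. /h/ occurs between vowels /i/ and /o/, so it deletes. /h/ occurs between vowels /o/ and /u/, so it deletes. /h/ occurs between vowels /a/ and /e/, so it deletes. → [braizwaioutae].
/fusuhivuhoexiu/: /h/ occurs between vowels /u/ and /i/, so it deletes. /h/ occurs between vowels /u/ and /o/, so it deletes. → [fusuivuoexiu].
/fjoeheehufrara/: /h/ occurs between vowels /e/ and /e/, so it deletes. /h/ occurs between vowels /e/ and /u/, so it deletes. → [fjoeeeufrara].

braizwaioutae, fusuivuoexiu, fjoeeeufrara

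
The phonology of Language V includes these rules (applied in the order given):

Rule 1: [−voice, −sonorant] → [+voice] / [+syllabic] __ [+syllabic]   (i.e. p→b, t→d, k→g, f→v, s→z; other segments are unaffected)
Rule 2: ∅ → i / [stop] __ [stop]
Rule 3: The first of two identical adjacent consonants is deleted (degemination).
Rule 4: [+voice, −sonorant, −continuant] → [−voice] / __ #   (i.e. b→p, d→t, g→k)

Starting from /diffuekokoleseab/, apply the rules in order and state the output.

difuegogolezeap

Rule 1 (intervocalic voicing): /k/ is a voiceless obstruent between vowels /e/ and /o/, so it voices to [g]. /k/ is a voiceless obstruent between vowels /o/ and /o/, so it voices to [g]. /s/ is a voiceless obstruent between vowels /e/ and /e/, so it voices to [z]. /diffuekokoleseab/ → diffuegogolezeab.
Rule 2 (stop-cluster i-epenthesis): no segment meets the environment; /diffuegogolezeab/ is unchanged.
Rule 3 (degemination): /ff/ is a geminate; the first /f/ deletes. /diffuegogolezeab/ → difuegogolezeab.
Rule 4 (final devoicing): /b/ is a voiced stop in word-final position, so it devoices to [p]. /difuegogolezeab/ → difuegogolezeap.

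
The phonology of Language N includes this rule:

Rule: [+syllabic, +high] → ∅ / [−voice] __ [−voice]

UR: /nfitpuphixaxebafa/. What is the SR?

nftpphxaxebafa

/i/ is a high vowel flanked by voiceless consonants /f/ and /t/, so it deletes.
/u/ is a high vowel flanked by voiceless consonants /p/ and /p/, so it deletes.
/i/ is a high vowel flanked by voiceless consonants /h/ and /x/, so it deletes.
Surface form: [nftpphxaxebafa].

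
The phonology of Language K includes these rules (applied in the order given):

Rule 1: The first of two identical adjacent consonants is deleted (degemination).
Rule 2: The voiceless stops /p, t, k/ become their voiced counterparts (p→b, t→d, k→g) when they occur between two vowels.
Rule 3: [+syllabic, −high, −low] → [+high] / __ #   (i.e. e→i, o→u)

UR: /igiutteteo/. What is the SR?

igiudedeu

Rule 1 (degemination): /tt/ is a geminate; the first /t/ deletes. /igiutteteo/ → igiuteteo.
Rule 2 (intervocalic voicing): /t/ is a voiceless stop between vowels /u/ and /e/, so it voices to [d]. /t/ is a voiceless stop between vowels /e/ and /e/, so it voices to [d]. /igiuteteo/ → igiudedeo.
Rule 3 (final vowel raising): /o/ is a mid vowel in word-final position, so it raises to [u]. /igiudedeo/ → igiudedeu.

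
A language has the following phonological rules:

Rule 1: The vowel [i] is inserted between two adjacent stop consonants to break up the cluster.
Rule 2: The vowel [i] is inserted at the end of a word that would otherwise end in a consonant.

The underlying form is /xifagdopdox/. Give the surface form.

xifagidopidoxi

Rule 1 (stop-cluster i-epenthesis): /g/ and /d/ form a stop–stop cluster, so [i] is inserted between them. /p/ and /d/ form a stop–stop cluster, so [i] is inserted between them. /xifagdopdox/ → xifagidopidox.
Rule 2 (final i-epenthesis): the form ends in the consonant /x/, so [i] is inserted word-finally. /xifagidopidox/ → xifagidopidoxi.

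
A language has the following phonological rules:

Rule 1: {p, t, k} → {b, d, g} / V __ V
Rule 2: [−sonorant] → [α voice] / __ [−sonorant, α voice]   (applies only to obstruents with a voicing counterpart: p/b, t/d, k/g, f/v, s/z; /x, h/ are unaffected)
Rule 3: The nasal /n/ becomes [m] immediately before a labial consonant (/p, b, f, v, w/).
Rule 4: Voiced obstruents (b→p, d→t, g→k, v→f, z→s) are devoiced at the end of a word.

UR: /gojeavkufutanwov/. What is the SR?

gojeafkufudamwof

Rule 1 (intervocalic voicing): /t/ is a voiceless stop between vowels /u/ and /a/, so it voices to [d]. /gojeavkufutanwov/ → gojeavkufudanwov.
Rule 2 (regressive voicing assimilation): /v/ precedes the voiceless obstruent /k/, so it devoices to [f] by assimilation. /gojeavkufudanwov/ → gojeafkufudanwov.
Rule 3 (nasal place assimilation): /n/ precedes the labial consonant /w/, so it assimilates in place to [m]. /gojeafkufudanwov/ → gojeafkufudamwov.
Rule 4 (final devoicing): /v/ is a voiced obstruent in word-final position, so it devoices to [f]. /gojeafkufudamwov/ → gojeafkufudamwof.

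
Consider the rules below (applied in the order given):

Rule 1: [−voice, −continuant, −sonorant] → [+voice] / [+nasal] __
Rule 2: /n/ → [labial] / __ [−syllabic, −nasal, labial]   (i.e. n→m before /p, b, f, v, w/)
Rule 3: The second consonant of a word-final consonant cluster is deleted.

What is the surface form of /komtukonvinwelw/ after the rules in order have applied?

komdukomvimwel

Rule 1 (post-nasal voicing): /t/ is a voiceless stop immediately after the nasal /m/, so it voices to [d]. /komtukonvinwelw/ → komdukonvinwelw.
Rule 2 (nasal place assimilation): /n/ precedes the labial consonant /v/, so it assimilates in place to [m]. /n/ precedes the labial consonant /w/, so it assimilates in place to [m]. /komdukonvinwelw/ → komdukomvimwelw.
Rule 3 (final cluster simplification): /w/ is the second consonant of a word-final cluster /lw/, so it deletes. /komdukomvimwelw/ → komdukomvimwel.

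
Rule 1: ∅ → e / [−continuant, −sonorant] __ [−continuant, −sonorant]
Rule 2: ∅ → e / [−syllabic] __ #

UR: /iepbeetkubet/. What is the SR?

iepebeetekubete

Rule 1 (stop-cluster e-epenthesis): /p/ and /b/ form a stop–stop cluster, so [e] is inserted between them. /t/ and /k/ form a stop–stop cluster, so [e] is inserted between them. /iepbeetkubet/ → iepebeetekubet.
Rule 2 (final e-epenthesis): the form ends in the consonant /t/, so [e] is inserted word-finally. /iepebeetekubet/ → iepebeetekubete.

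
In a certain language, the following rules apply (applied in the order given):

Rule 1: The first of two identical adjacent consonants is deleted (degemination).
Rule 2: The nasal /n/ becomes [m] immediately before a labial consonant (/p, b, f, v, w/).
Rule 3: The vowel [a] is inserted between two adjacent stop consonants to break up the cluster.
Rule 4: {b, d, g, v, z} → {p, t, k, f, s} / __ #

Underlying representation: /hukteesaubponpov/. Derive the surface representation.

hukateesaubapompof

Rule 1 (degemination): no segment meets the environment; /hukteesaubponpov/ is unchanged.
Rule 2 (nasal place assimilation): /n/ precedes the labial consonant /p/, so it assimilates in place to [m]. /hukteesaubponpov/ → hukteesaubpompov.
Rule 3 (stop-cluster a-epenthesis): /k/ and /t/ form a stop–stop cluster, so [a] is inserted between them. /b/ and /p/ form a stop–stop cluster, so [a] is inserted between them. /hukteesaubpompov/ → hukateesaubapompov.
Rule 4 (final devoicing): /v/ is a voiced obstruent in word-final position, so it devoices to [f]. /hukateesaubapompov/ → hukateesaubapompof.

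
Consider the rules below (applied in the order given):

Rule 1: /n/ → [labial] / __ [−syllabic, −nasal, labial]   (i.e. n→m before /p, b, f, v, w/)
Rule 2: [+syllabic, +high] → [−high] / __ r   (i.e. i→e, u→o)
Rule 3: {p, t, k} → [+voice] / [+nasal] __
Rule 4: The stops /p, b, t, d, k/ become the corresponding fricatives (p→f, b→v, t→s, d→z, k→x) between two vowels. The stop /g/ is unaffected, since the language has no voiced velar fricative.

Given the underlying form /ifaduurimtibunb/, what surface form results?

ifazuorimdivumb

Rule 1 (nasal place assimilation): /n/ precedes the labial consonant /b/, so it assimilates in place to [m]. /ifaduurimtibunb/ → ifaduurimtibumb.
Rule 2 (pre-rhotic lowering): /u/ is a high vowel immediately before /r/, so it lowers to [o]. /ifaduurimtibumb/ → ifaduorimtibumb.
Rule 3 (post-nasal voicing): /t/ is a voiceless stop immediately after the nasal /m/, so it voices to [d]. /ifaduorimtibumb/ → ifaduorimdibumb.
Rule 4 (intervocalic spirantization): /d/ is a stop between vowels /a/ and /u/, so it spirantizes to the fricative [z]. /b/ is a stop between vowels /i/ and /u/, so it spirantizes to the fricative [v]. /ifaduorimdibumb/ → ifazuorimdivumb.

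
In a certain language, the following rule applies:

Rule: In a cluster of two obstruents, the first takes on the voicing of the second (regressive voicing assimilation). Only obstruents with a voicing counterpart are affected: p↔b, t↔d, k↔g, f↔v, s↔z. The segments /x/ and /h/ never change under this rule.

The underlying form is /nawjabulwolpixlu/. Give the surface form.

No segment of /nawjabulwolpixlu/ meets the structural description of the rule, so the form surfaces unchanged.

nawjabulwolpixlu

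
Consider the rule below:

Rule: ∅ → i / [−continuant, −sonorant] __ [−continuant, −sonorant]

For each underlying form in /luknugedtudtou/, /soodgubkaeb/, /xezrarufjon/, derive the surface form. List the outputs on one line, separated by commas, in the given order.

/luknugedtudtou/: /d/ and /t/ form a stop–stop cluster, so [i] is inserted between them. /d/ and /t/ form a stop–stop cluster, so [i] is inserted between them. → [luknugedituditou].
/soodgubkaeb/: /d/ and /g/ form a stop–stop cluster, so [i] is inserted between them. /b/ and /k/ form a stop–stop cluster, so [i] is inserted between them. → [soodigubikaeb].
/xezrarufjon/: the rule's environment is not met; surfaces unchanged as [xezrarufjon].

luknugedituditou, soodigubikaeb, xezrarufjon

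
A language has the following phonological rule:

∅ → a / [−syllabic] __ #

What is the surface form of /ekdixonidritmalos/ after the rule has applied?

the form ends in the consonant /s/, so [a] is inserted word-finally.
Surface form: [ekdixonidritmalosa].

ekdixonidritmalosa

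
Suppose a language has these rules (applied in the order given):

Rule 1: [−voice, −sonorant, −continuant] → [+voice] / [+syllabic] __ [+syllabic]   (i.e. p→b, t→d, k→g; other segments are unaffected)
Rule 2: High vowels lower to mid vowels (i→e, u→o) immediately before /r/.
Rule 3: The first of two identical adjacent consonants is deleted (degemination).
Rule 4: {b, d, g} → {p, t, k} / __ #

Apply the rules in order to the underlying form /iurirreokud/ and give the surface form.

iorereogut

Rule 1 (intervocalic voicing): /k/ is a voiceless stop between vowels /o/ and /u/, so it voices to [g]. /iurirreokud/ → iurirreogud.
Rule 2 (pre-rhotic lowering): /u/ is a high vowel immediately before /r/, so it lowers to [o]. /i/ is a high vowel immediately before /r/, so it lowers to [e]. /iurirreogud/ → iorerreogud.
Rule 3 (degemination): /rr/ is a geminate; the first /r/ deletes. /iorerreogud/ → iorereogud.
Rule 4 (final devoicing): /d/ is a voiced stop in word-final position, so it devoices to [t]. /iorereogud/ → iorereogut.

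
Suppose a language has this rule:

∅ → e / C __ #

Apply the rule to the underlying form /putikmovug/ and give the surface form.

putikmovuge

the form ends in the consonant /g/, so [e] is inserted word-finally.
Surface form: [putikmovuge].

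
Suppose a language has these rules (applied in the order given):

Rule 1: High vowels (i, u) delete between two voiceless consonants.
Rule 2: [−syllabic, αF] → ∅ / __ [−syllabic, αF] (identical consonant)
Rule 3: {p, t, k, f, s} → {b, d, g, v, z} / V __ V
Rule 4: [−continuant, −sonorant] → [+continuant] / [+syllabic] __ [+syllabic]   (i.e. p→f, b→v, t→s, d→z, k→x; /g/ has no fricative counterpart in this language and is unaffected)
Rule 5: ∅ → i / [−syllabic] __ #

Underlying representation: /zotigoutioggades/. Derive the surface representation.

zozigouziogazesi

Rule 1 (high vowel syncope): no segment meets the environment; /zotigoutioggades/ is unchanged.
Rule 2 (degemination): /gg/ is a geminate; the first /g/ deletes. /zotigoutioggades/ → zotigoutiogades.
Rule 3 (intervocalic voicing): /t/ is a voiceless obstruent between vowels /o/ and /i/, so it voices to [d]. /t/ is a voiceless obstruent between vowels /u/ and /i/, so it voices to [d]. /zotigoutiogades/ → zodigoudiogades.
Rule 4 (intervocalic spirantization): /d/ is a stop between vowels /o/ and /i/, so it spirantizes to the fricative [z]. /d/ is a stop between vowels /u/ and /i/, so it spirantizes to the fricative [z]. /d/ is a stop between vowels /a/ and /e/, so it spirantizes to the fricative [z]. /zodigoudiogades/ → zozigouziogazes.
Rule 5 (final i-epenthesis): the form ends in the consonant /s/, so [i] is inserted word-finally. /zozigouziogazes/ → zozigouziogazesi.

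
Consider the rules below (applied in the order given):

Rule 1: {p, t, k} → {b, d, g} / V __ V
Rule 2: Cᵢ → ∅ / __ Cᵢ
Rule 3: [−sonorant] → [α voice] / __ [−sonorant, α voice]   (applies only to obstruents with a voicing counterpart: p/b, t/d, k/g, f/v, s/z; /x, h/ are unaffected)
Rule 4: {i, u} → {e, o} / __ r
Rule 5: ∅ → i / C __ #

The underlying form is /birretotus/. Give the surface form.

Rule 1 (intervocalic voicing): /t/ is a voiceless stop between vowels /e/ and /o/, so it voices to [d]. /t/ is a voiceless stop between vowels /o/ and /u/, so it voices to [d]. /birretotus/ → birredodus.
Rule 2 (degemination): /rr/ is a geminate; the first /r/ deletes. /birredodus/ → biredodus.
Rule 3 (regressive voicing assimilation): no segment meets the environment; /biredodus/ is unchanged.
Rule 4 (pre-rhotic lowering): /i/ is a high vowel immediately before /r/, so it lowers to [e]. /biredodus/ → beredodus.
Rule 5 (final i-epenthesis): the form ends in the consonant /s/, so [i] is inserted word-finally. /beredodus/ → beredodusi.

beredodusi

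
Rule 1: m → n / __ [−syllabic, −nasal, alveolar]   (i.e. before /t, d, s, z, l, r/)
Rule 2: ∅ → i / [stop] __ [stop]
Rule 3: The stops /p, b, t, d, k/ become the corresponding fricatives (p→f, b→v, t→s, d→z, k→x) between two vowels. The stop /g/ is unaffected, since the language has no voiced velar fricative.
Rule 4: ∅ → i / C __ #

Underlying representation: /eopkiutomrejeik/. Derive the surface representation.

Rule 1 (nasal place assimilation): /m/ precedes the alveolar consonant /r/, so it assimilates in place to [n]. /eopkiutomrejeik/ → eopkiutonrejeik.
Rule 2 (stop-cluster i-epenthesis): /p/ and /k/ form a stop–stop cluster, so [i] is inserted between them. /eopkiutonrejeik/ → eopikiutonrejeik.
Rule 3 (intervocalic spirantization): /p/ is a stop between vowels /o/ and /i/, so it spirantizes to the fricative [f]. /k/ is a stop between vowels /i/ and /i/, so it spirantizes to the fricative [x]. /t/ is a stop between vowels /u/ and /o/, so it spirantizes to the fricative [s]. /eopikiutonrejeik/ → eofixiusonrejeik.
Rule 4 (final i-epenthesis): the form ends in the consonant /k/, so [i] is inserted word-finally. /eofixiusonrejeik/ → eofixiusonrejeiki.

eofixiusonrejeiki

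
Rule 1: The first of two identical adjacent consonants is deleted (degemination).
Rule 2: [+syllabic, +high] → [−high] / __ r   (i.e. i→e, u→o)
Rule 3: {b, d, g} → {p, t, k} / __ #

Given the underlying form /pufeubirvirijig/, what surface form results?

Rule 1 (degemination): no segment meets the environment; /pufeubirvirijig/ is unchanged.
Rule 2 (pre-rhotic lowering): /i/ is a high vowel immediately before /r/, so it lowers to [e]. /i/ is a high vowel immediately before /r/, so it lowers to [e]. /pufeubirvirijig/ → pufeuberverijig.
Rule 3 (final devoicing): /g/ is a voiced stop in word-final position, so it devoices to [k]. /pufeuberverijig/ → pufeuberverijik.

pufeuberverijik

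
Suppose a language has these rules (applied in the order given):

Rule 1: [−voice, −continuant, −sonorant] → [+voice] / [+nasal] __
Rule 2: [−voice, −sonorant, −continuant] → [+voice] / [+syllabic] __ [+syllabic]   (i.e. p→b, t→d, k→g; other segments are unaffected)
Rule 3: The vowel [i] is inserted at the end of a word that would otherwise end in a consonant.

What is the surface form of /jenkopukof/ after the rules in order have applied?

Rule 1 (post-nasal voicing): /k/ is a voiceless stop immediately after the nasal /n/, so it voices to [g]. /jenkopukof/ → jengopukof.
Rule 2 (intervocalic voicing): /p/ is a voiceless stop between vowels /o/ and /u/, so it voices to [b]. /k/ is a voiceless stop between vowels /u/ and /o/, so it voices to [g]. /jengopukof/ → jengobugof.
Rule 3 (final i-epenthesis): the form ends in the consonant /f/, so [i] is inserted word-finally. /jengobugof/ → jengobugofi.

jengobugofi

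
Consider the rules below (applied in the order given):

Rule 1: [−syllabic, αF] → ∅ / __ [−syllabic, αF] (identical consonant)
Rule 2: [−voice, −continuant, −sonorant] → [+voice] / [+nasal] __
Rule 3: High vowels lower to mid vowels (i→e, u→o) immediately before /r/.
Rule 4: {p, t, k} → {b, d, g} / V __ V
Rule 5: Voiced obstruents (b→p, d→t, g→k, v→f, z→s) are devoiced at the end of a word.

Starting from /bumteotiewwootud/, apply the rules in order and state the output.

Rule 1 (degemination): /ww/ is a geminate; the first /w/ deletes. /bumteotiewwootud/ → bumteotiewootud.
Rule 2 (post-nasal voicing): /t/ is a voiceless stop immediately after the nasal /m/, so it voices to [d]. /bumteotiewootud/ → bumdeotiewootud.
Rule 3 (pre-rhotic lowering): no segment meets the environment; /bumdeotiewootud/ is unchanged.
Rule 4 (intervocalic voicing): /t/ is a voiceless stop between vowels /o/ and /i/, so it voices to [d]. /t/ is a voiceless stop between vowels /o/ and /u/, so it voices to [d]. /bumdeotiewootud/ → bumdeodiewoodud.
Rule 5 (final devoicing): /d/ is a voiced obstruent in word-final position, so it devoices to [t]. /bumdeodiewoodud/ → bumdeodiewoodut.

bumdeodiewoodut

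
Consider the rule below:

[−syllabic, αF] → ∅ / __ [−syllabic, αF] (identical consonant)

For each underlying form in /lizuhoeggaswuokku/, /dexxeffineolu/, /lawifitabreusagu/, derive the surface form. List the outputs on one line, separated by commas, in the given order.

lizuhoegaswuoku, dexefineolu, lawifitabreusagu

/lizuhoeggaswuokku/: /gg/ is a geminate; the first /g/ deletes. /kk/ is a geminate; the first /k/ deletes. → [lizuhoegaswuoku].
/dexxeffineolu/: /xx/ is a geminate; the first /x/ deletes. /ff/ is a geminate; the first /f/ deletes. → [dexefineolu].
/lawifitabreusagu/: the rule's environment is not met; surfaces unchanged as [lawifitabreusagu].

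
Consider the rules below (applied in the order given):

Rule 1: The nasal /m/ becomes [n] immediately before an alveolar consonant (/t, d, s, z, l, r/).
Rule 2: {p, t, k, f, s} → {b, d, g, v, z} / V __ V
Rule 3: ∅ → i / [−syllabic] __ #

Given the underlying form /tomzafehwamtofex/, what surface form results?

Rule 1 (nasal place assimilation): /m/ precedes the alveolar consonant /z/, so it assimilates in place to [n]. /m/ precedes the alveolar consonant /t/, so it assimilates in place to [n]. /tomzafehwamtofex/ → tonzafehwantofex.
Rule 2 (intervocalic voicing): /f/ is a voiceless obstruent between vowels /a/ and /e/, so it voices to [v]. /f/ is a voiceless obstruent between vowels /o/ and /e/, so it voices to [v]. /tonzafehwantofex/ → tonzavehwantovex.
Rule 3 (final i-epenthesis): the form ends in the consonant /x/, so [i] is inserted word-finally. /tonzavehwantovex/ → tonzavehwantovexi.

tonzavehwantovexi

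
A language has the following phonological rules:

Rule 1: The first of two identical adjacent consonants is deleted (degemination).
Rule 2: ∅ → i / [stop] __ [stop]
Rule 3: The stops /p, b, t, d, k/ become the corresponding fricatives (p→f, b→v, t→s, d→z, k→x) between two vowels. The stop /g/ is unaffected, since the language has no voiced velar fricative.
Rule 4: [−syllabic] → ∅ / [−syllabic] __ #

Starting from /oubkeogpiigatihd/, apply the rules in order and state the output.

Rule 1 (degemination): no segment meets the environment; /oubkeogpiigatihd/ is unchanged.
Rule 2 (stop-cluster i-epenthesis): /b/ and /k/ form a stop–stop cluster, so [i] is inserted between them. /g/ and /p/ form a stop–stop cluster, so [i] is inserted between them. /oubkeogpiigatihd/ → oubikeogipiigatihd.
Rule 3 (intervocalic spirantization): /b/ is a stop between vowels /u/ and /i/, so it spirantizes to the fricative [v]. /k/ is a stop between vowels /i/ and /e/, so it spirantizes to the fricative [x]. /p/ is a stop between vowels /i/ and /i/, so it spirantizes to the fricative [f]. /t/ is a stop between vowels /a/ and /i/, so it spirantizes to the fricative [s]. /oubikeogipiigatihd/ → ouvixeogifiigasihd.
Rule 4 (final cluster simplification): /d/ is the second consonant of a word-final cluster /hd/, so it deletes. /ouvixeogifiigasihd/ → ouvixeogifiigasih.

ouvixeogifiigasih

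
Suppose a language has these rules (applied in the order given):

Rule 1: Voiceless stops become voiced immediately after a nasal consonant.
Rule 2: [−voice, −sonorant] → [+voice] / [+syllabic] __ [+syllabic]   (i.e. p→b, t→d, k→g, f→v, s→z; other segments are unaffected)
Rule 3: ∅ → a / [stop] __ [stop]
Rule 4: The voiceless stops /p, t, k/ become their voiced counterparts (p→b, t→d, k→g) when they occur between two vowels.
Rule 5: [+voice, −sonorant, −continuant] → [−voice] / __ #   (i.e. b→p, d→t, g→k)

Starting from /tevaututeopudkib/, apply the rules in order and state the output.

tevaududeobudagip

Rule 1 (post-nasal voicing): no segment meets the environment; /tevaututeopudkib/ is unchanged.
Rule 2 (intervocalic voicing): /t/ is a voiceless obstruent between vowels /u/ and /u/, so it voices to [d]. /t/ is a voiceless obstruent between vowels /u/ and /e/, so it voices to [d]. /p/ is a voiceless obstruent between vowels /o/ and /u/, so it voices to [b]. /tevaututeopudkib/ → tevaududeobudkib.
Rule 3 (stop-cluster a-epenthesis): /d/ and /k/ form a stop–stop cluster, so [a] is inserted between them. /tevaududeobudkib/ → tevaududeobudakib.
Rule 4 (intervocalic voicing): /k/ is a voiceless stop between vowels /a/ and /i/, so it voices to [g]. /tevaududeobudakib/ → tevaududeobudagib.
Rule 5 (final devoicing): /b/ is a voiced stop in word-final position, so it devoices to [p]. /tevaududeobudagib/ → tevaududeobudagip.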